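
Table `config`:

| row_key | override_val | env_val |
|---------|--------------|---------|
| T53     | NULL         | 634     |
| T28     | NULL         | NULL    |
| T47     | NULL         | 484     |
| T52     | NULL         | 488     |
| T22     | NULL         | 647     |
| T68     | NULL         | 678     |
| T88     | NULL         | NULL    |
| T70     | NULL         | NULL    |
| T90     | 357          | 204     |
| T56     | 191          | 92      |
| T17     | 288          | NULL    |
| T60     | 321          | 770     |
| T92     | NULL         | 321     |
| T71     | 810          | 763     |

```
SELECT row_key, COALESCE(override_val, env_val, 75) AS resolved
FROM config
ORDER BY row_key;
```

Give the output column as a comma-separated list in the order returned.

288, 647, 75, 484, 488, 634, 191, 321, 678, 75, 810, 75, 357, 321

row_key=T17: override_val=288 → 288
row_key=T22: override_val=NULL, env_val=647 → 647
row_key=T28: override_val=NULL, env_val=NULL, → literal 75 → 75
row_key=T47: override_val=NULL, env_val=484 → 484
row_key=T52: override_val=NULL, env_val=488 → 488
row_key=T53: override_val=NULL, env_val=634 → 634
row_key=T56: override_val=191 → 191
row_key=T60: override_val=321 → 321
row_key=T68: override_val=NULL, env_val=678 → 678
row_key=T70: override_val=NULL, env_val=NULL, → literal 75 → 75
row_key=T71: override_val=810 → 810
row_key=T88: override_val=NULL, env_val=NULL, → literal 75 → 75
row_key=T90: override_val=357 → 357
row_key=T92: override_val=NULL, env_val=321 → 321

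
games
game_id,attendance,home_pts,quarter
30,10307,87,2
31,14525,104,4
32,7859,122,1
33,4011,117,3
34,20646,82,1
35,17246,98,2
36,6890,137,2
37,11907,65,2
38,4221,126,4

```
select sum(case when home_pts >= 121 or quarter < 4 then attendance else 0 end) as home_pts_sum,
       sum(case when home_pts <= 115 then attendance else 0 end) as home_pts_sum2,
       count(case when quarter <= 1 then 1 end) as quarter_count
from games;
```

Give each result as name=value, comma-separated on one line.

[home_pts_sum: home_pts >= 121 or quarter < 4]
game_id=30: ✓ → 10307
game_id=31: ✗
game_id=32: ✓ → 7859
game_id=33: ✓ → 4011
game_id=34: ✓ → 20646
game_id=35: ✓ → 17246
game_id=36: ✓ → 6890
game_id=37: ✓ → 11907
game_id=38: ✓ → 4221
home_pts_sum = 10307 + 7859 + 4011 + 20646 + 17246 + 6890 + 11907 + 4221 = 83087
—
[home_pts_sum2: home_pts <= 115]
game_id=30: ✓ → 10307
game_id=31: ✓ → 14525
game_id=32: ✗
game_id=33: ✗
game_id=34: ✓ → 20646
game_id=35: ✓ → 17246
game_id=36: ✗
game_id=37: ✓ → 11907
game_id=38: ✗
home_pts_sum2 = 10307 + 14525 + 20646 + 17246 + 11907 = 74631
—
[quarter_count: quarter <= 1]
game_id=30: ✗
game_id=31: ✗
game_id=32: ✓ → 1
game_id=33: ✗
game_id=34: ✓ → 1
game_id=35: ✗
game_id=36: ✗
game_id=37: ✗
game_id=38: ✗
quarter_count = COUNT(1, 1) = 2

home_pts_sum=83087, home_pts_sum2=74631, quarter_count=2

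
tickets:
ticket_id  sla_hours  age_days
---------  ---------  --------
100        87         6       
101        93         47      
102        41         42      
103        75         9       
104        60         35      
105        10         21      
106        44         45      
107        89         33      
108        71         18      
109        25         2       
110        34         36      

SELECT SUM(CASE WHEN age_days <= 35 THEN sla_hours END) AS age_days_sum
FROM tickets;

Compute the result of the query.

ticket_id=100: ✓ → 87
ticket_id=101: ✗
ticket_id=102: ✗
ticket_id=103: ✓ → 75
ticket_id=104: ✓ → 60
ticket_id=105: ✓ → 10
ticket_id=106: ✗
ticket_id=107: ✓ → 89
ticket_id=108: ✓ → 71
ticket_id=109: ✓ → 25
ticket_id=110: ✗
age_days_sum = 87 + 75 + 60 + 10 + 89 + 71 + 25 = 417

417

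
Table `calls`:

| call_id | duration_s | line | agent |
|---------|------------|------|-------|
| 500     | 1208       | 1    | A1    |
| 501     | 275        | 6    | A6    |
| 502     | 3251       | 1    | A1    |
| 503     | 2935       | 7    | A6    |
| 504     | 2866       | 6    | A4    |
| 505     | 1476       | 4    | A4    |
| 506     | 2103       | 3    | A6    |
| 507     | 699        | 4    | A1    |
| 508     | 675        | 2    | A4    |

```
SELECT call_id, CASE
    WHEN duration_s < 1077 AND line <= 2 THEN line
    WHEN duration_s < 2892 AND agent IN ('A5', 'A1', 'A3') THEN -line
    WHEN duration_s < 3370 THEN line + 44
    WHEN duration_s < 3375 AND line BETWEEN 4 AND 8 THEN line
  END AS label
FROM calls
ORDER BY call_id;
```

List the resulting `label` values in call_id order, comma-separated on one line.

call_id=500: duration_s < 2892 AND agent IN ('A5', 'A1', 'A3') → -1
call_id=501: duration_s < 3370 → 50
call_id=502: duration_s < 3370 → 45
call_id=503: duration_s < 3370 → 51
call_id=504: duration_s < 3370 → 50
call_id=505: duration_s < 3370 → 48
call_id=506: duration_s < 3370 → 47
call_id=507: duration_s < 2892 AND agent IN ('A5', 'A1', 'A3') → -4
call_id=508: duration_s < 1077 AND line <= 2 → 2

-1, 50, 45, 51, 50, 48, 47, -4, 2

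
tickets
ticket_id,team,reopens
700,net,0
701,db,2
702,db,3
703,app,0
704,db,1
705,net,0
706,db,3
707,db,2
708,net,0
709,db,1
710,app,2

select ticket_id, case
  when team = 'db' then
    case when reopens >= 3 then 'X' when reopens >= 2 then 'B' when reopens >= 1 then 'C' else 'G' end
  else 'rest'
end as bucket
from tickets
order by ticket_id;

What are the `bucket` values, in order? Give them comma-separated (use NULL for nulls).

rest, B, X, rest, C, rest, X, B, rest, C, rest

ticket_id=700: team='net' → outer ELSE → rest
ticket_id=701: team='db' → inner[reopens >= 2] → B
ticket_id=702: team='db' → inner[reopens >= 3] → X
ticket_id=703: team='app' → outer ELSE → rest
ticket_id=704: team='db' → inner[reopens >= 1] → C
ticket_id=705: team='net' → outer ELSE → rest
ticket_id=706: team='db' → inner[reopens >= 3] → X
ticket_id=707: team='db' → inner[reopens >= 2] → B
ticket_id=708: team='net' → outer ELSE → rest
ticket_id=709: team='db' → inner[reopens >= 1] → C
ticket_id=710: team='app' → outer ELSE → rest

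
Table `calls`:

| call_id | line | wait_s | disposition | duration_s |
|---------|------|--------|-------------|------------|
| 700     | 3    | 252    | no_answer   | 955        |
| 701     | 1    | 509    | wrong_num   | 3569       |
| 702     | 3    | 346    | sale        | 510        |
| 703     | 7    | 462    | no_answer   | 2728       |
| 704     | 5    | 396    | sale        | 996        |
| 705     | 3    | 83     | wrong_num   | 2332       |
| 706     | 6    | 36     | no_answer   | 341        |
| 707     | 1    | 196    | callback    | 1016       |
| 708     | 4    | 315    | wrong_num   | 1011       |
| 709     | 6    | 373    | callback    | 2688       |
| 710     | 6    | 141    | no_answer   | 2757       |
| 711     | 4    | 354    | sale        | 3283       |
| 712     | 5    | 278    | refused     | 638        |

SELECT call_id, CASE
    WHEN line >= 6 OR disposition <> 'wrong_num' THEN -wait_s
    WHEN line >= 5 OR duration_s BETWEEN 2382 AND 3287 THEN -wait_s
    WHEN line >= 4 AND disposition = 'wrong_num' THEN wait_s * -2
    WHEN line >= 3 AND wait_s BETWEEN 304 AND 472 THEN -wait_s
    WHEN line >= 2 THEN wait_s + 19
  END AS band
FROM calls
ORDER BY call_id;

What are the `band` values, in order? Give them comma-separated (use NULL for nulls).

call_id=700: line >= 6 OR disposition <> 'wrong_num' → -252
call_id=701: (no match → NULL) → NULL
call_id=702: line >= 6 OR disposition <> 'wrong_num' → -346
call_id=703: line >= 6 OR disposition <> 'wrong_num' → -462
call_id=704: line >= 6 OR disposition <> 'wrong_num' → -396
call_id=705: line >= 2 → 102
call_id=706: line >= 6 OR disposition <> 'wrong_num' → -36
call_id=707: line >= 6 OR disposition <> 'wrong_num' → -196
call_id=708: line >= 4 AND disposition = 'wrong_num' → -630
call_id=709: line >= 6 OR disposition <> 'wrong_num' → -373
call_id=710: line >= 6 OR disposition <> 'wrong_num' → -141
call_id=711: line >= 6 OR disposition <> 'wrong_num' → -354
call_id=712: line >= 6 OR disposition <> 'wrong_num' → -278

-252, NULL, -346, -462, -396, 102, -36, -196, -630, -373, -141, -354, -278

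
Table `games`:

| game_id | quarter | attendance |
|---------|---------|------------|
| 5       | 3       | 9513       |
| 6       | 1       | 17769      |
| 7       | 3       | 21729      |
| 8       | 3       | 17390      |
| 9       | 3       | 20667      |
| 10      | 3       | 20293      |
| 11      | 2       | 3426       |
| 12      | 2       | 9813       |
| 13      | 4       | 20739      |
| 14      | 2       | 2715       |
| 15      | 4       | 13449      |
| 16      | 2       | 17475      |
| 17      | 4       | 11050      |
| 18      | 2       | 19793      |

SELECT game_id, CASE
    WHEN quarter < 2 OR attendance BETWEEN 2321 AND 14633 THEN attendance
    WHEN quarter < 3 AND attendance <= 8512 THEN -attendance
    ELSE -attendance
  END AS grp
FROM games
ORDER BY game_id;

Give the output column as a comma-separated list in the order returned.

9513, 17769, -21729, -17390, -20667, -20293, 3426, 9813, -20739, 2715, 13449, -17475, 11050, -19793

game_id=5: quarter < 2 OR attendance BETWEEN 2321 AND 14633 → 9513
game_id=6: quarter < 2 OR attendance BETWEEN 2321 AND 14633 → 17769
game_id=7: ELSE → -21729
game_id=8: ELSE → -17390
game_id=9: ELSE → -20667
game_id=10: ELSE → -20293
game_id=11: quarter < 2 OR attendance BETWEEN 2321 AND 14633 → 3426
game_id=12: quarter < 2 OR attendance BETWEEN 2321 AND 14633 → 9813
game_id=13: ELSE → -20739
game_id=14: quarter < 2 OR attendance BETWEEN 2321 AND 14633 → 2715
game_id=15: quarter < 2 OR attendance BETWEEN 2321 AND 14633 → 13449
game_id=16: ELSE → -17475
game_id=17: quarter < 2 OR attendance BETWEEN 2321 AND 14633 → 11050
game_id=18: ELSE → -19793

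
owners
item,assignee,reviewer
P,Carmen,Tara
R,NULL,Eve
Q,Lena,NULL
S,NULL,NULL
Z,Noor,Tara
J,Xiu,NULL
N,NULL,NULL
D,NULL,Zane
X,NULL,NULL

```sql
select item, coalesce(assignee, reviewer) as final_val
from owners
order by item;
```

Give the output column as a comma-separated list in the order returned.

item=D: assignee=NULL, reviewer=Zane → Zane
item=J: assignee=Xiu → Xiu
item=N: assignee=NULL, reviewer=NULL (all NULL) → NULL
item=P: assignee=Carmen → Carmen
item=Q: assignee=Lena → Lena
item=R: assignee=NULL, reviewer=Eve → Eve
item=S: assignee=NULL, reviewer=NULL (all NULL) → NULL
item=X: assignee=NULL, reviewer=NULL (all NULL) → NULL
item=Z: assignee=Noor → Noor

Zane, Xiu, NULL, Carmen, Lena, Eve, NULL, NULL, Noor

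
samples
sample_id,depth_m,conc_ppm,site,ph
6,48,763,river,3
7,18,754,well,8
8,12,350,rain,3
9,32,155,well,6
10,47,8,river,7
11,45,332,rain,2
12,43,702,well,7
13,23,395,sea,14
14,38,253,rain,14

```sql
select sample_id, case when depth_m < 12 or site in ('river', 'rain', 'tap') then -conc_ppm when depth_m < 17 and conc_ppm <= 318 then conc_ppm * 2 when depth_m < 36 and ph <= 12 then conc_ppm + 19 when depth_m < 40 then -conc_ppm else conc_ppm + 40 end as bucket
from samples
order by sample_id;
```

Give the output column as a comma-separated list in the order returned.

sample_id=6: depth_m < 12 or site in ('river', 'rain', 'tap') → -763
sample_id=7: depth_m < 36 and ph <= 12 → 773
sample_id=8: depth_m < 12 or site in ('river', 'rain', 'tap') → -350
sample_id=9: depth_m < 36 and ph <= 12 → 174
sample_id=10: depth_m < 12 or site in ('river', 'rain', 'tap') → -8
sample_id=11: depth_m < 12 or site in ('river', 'rain', 'tap') → -332
sample_id=12: ELSE → 742
sample_id=13: depth_m < 40 → -395
sample_id=14: depth_m < 12 or site in ('river', 'rain', 'tap') → -253

-763, 773, -350, 174, -8, -332, 742, -395, -253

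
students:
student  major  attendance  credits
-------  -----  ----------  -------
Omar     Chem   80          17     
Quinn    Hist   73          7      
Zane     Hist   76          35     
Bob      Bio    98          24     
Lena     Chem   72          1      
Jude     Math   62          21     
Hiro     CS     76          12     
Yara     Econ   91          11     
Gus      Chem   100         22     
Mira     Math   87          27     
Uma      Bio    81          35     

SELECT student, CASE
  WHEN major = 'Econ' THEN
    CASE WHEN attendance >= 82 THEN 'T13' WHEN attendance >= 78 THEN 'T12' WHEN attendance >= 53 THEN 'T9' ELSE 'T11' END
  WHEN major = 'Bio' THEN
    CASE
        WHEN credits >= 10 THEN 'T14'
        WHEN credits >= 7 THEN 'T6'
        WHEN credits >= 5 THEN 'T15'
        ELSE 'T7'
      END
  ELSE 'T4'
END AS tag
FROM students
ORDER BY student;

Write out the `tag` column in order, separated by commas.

student=Bob: major='Bio' → inner[credits >= 10] → T14
student=Gus: major='Chem' → outer ELSE → T4
student=Hiro: major='CS' → outer ELSE → T4
student=Jude: major='Math' → outer ELSE → T4
student=Lena: major='Chem' → outer ELSE → T4
student=Mira: major='Math' → outer ELSE → T4
student=Omar: major='Chem' → outer ELSE → T4
student=Quinn: major='Hist' → outer ELSE → T4
student=Uma: major='Bio' → inner[credits >= 10] → T14
student=Yara: major='Econ' → inner[attendance >= 82] → T13
student=Zane: major='Hist' → outer ELSE → T4

T14, T4, T4, T4, T4, T4, T4, T4, T14, T13, T4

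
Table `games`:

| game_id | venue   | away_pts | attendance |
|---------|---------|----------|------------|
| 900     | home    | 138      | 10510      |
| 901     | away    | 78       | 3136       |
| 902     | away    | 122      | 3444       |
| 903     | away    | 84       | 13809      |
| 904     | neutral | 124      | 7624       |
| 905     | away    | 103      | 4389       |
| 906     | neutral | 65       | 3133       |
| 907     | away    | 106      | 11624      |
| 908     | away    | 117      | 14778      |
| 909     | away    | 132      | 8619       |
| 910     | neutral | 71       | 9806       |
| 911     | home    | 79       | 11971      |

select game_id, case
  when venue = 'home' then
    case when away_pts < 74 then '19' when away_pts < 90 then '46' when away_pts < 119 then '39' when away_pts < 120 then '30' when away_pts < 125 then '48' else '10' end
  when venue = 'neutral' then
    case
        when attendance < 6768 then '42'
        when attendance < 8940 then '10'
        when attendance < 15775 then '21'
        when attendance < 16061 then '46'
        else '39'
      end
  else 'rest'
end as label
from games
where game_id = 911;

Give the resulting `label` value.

game_id = 911: venue=home, away_pts=79, attendance=11971.
venue='home' → inner[away_pts < 90] → 46

46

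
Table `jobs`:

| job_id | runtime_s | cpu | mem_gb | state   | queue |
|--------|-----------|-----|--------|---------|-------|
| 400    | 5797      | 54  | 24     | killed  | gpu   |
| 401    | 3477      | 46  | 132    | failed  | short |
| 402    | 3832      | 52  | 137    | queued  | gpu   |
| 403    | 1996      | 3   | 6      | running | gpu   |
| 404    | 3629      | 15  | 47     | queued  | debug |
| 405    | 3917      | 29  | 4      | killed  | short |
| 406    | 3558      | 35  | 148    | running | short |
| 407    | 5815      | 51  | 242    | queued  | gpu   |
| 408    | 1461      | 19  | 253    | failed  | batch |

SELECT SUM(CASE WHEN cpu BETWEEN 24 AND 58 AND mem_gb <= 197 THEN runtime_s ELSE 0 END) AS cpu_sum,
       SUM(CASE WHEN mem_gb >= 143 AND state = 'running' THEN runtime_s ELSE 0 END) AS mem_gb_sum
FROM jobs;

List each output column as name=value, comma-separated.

[cpu_sum: cpu BETWEEN 24 AND 58 AND mem_gb <= 197]
job_id=400: ✓ → 5797
job_id=401: ✓ → 3477
job_id=402: ✓ → 3832
job_id=403: ✗
job_id=404: ✗
job_id=405: ✓ → 3917
job_id=406: ✓ → 3558
job_id=407: ✗
job_id=408: ✗
cpu_sum = 5797 + 3477 + 3832 + 3917 + 3558 = 20581
—
[mem_gb_sum: mem_gb >= 143 AND state = 'running']
job_id=400: ✗
job_id=401: ✗
job_id=402: ✗
job_id=403: ✗
job_id=404: ✗
job_id=405: ✗
job_id=406: ✓ → 3558
job_id=407: ✗
job_id=408: ✗
mem_gb_sum = 3558

cpu_sum=20581, mem_gb_sum=3558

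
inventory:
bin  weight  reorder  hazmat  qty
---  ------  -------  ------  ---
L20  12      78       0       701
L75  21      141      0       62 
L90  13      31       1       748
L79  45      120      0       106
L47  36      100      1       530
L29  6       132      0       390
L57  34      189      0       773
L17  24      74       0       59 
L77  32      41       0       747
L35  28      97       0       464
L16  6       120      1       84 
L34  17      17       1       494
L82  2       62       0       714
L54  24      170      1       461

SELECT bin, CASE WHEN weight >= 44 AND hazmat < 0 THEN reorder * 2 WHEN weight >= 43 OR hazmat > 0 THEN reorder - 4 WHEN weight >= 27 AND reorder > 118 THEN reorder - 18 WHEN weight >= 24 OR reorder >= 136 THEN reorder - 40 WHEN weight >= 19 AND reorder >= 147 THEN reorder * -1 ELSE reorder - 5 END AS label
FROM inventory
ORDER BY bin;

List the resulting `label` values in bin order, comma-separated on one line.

116, 34, 73, 127, 13, 57, 96, 166, 171, 101, 1, 116, 57, 27

bin=L16: weight >= 43 OR hazmat > 0 → 116
bin=L17: weight >= 24 OR reorder >= 136 → 34
bin=L20: ELSE → 73
bin=L29: ELSE → 127
bin=L34: weight >= 43 OR hazmat > 0 → 13
bin=L35: weight >= 24 OR reorder >= 136 → 57
bin=L47: weight >= 43 OR hazmat > 0 → 96
bin=L54: weight >= 43 OR hazmat > 0 → 166
bin=L57: weight >= 27 AND reorder > 118 → 171
bin=L75: weight >= 24 OR reorder >= 136 → 101
bin=L77: weight >= 24 OR reorder >= 136 → 1
bin=L79: weight >= 43 OR hazmat > 0 → 116
bin=L82: ELSE → 57
bin=L90: weight >= 43 OR hazmat > 0 → 27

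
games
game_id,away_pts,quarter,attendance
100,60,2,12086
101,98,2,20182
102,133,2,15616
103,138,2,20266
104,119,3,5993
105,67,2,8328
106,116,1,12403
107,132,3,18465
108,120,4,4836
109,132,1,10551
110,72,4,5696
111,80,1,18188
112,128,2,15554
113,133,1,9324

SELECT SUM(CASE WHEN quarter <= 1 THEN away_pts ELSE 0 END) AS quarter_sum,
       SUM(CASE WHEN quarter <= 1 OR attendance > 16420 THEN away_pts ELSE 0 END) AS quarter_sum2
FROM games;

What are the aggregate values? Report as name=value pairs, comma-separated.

quarter_sum=461, quarter_sum2=829

[quarter_sum: quarter <= 1]
game_id=100: ✗
game_id=101: ✗
game_id=102: ✗
game_id=103: ✗
game_id=104: ✗
game_id=105: ✗
game_id=106: ✓ → 116
game_id=107: ✗
game_id=108: ✗
game_id=109: ✓ → 132
game_id=110: ✗
game_id=111: ✓ → 80
game_id=112: ✗
game_id=113: ✓ → 133
quarter_sum = 116 + 132 + 80 + 133 = 461
—
[quarter_sum2: quarter <= 1 OR attendance > 16420]
game_id=100: ✗
game_id=101: ✓ → 98
game_id=102: ✗
game_id=103: ✓ → 138
game_id=104: ✗
game_id=105: ✗
game_id=106: ✓ → 116
game_id=107: ✓ → 132
game_id=108: ✗
game_id=109: ✓ → 132
game_id=110: ✗
game_id=111: ✓ → 80
game_id=112: ✗
game_id=113: ✓ → 133
quarter_sum2 = 98 + 138 + 116 + 132 + 132 + 80 + 133 = 829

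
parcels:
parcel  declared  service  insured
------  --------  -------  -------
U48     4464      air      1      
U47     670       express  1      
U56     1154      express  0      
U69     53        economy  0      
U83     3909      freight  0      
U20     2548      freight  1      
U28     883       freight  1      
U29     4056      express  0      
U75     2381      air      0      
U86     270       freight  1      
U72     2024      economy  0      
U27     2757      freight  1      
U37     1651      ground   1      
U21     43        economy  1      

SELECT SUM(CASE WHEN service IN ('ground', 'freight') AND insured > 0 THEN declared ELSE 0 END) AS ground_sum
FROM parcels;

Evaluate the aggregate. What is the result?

8109

parcel=U48: ✗
parcel=U47: ✗
parcel=U56: ✗
parcel=U69: ✗
parcel=U83: ✗
parcel=U20: ✓ → 2548
parcel=U28: ✓ → 883
parcel=U29: ✗
parcel=U75: ✗
parcel=U86: ✓ → 270
parcel=U72: ✗
parcel=U27: ✓ → 2757
parcel=U37: ✓ → 1651
parcel=U21: ✗
ground_sum = 2548 + 883 + 270 + 2757 + 1651 = 8109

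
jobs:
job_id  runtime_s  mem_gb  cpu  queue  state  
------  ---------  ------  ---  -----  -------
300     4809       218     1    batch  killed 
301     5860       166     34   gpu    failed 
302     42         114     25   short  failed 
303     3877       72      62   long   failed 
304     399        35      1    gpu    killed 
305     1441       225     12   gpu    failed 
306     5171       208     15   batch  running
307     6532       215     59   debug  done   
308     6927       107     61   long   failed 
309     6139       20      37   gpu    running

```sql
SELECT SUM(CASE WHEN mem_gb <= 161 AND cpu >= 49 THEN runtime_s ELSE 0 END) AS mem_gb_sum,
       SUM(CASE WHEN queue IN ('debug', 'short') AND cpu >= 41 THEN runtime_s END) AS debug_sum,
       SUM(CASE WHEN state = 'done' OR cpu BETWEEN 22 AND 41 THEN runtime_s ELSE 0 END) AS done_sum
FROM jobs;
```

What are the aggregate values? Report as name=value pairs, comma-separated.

mem_gb_sum=10804, debug_sum=6532, done_sum=18573

[mem_gb_sum: mem_gb <= 161 AND cpu >= 49]
job_id=300: ✗
job_id=301: ✗
job_id=302: ✗
job_id=303: ✓ → 3877
job_id=304: ✗
job_id=305: ✗
job_id=306: ✗
job_id=307: ✗
job_id=308: ✓ → 6927
job_id=309: ✗
mem_gb_sum = 3877 + 6927 = 10804
—
[debug_sum: queue IN ('debug', 'short') AND cpu >= 41]
job_id=300: ✗
job_id=301: ✗
job_id=302: ✗
job_id=303: ✗
job_id=304: ✗
job_id=305: ✗
job_id=306: ✗
job_id=307: ✓ → 6532
job_id=308: ✗
job_id=309: ✗
debug_sum = 6532
—
[done_sum: state = 'done' OR cpu BETWEEN 22 AND 41]
job_id=300: ✗
job_id=301: ✓ → 5860
job_id=302: ✓ → 42
job_id=303: ✗
job_id=304: ✗
job_id=305: ✗
job_id=306: ✗
job_id=307: ✓ → 6532
job_id=308: ✗
job_id=309: ✓ → 6139
done_sum = 5860 + 42 + 6532 + 6139 = 18573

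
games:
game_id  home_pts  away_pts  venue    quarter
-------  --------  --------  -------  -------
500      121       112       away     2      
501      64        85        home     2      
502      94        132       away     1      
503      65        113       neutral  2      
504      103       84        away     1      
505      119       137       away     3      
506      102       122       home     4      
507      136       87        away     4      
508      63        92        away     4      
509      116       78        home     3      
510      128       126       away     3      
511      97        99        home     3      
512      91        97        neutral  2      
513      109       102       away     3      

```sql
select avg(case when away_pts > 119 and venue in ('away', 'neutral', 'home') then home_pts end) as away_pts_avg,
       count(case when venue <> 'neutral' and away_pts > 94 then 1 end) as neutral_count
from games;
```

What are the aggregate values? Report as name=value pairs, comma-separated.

[away_pts_avg: away_pts > 119 and venue in ('away', 'neutral', 'home')]
game_id=500: ✗
game_id=501: ✗
game_id=502: ✓ → 94
game_id=503: ✗
game_id=504: ✗
game_id=505: ✓ → 119
game_id=506: ✓ → 102
game_id=507: ✗
game_id=508: ✗
game_id=509: ✗
game_id=510: ✓ → 128
game_id=511: ✗
game_id=512: ✗
game_id=513: ✗
away_pts_avg = (94 + 119 + 102 + 128) / 4 = 110.75
—
[neutral_count: venue <> 'neutral' and away_pts > 94]
game_id=500: ✓ → 1
game_id=501: ✗
game_id=502: ✓ → 1
game_id=503: ✗
game_id=504: ✗
game_id=505: ✓ → 1
game_id=506: ✓ → 1
game_id=507: ✗
game_id=508: ✗
game_id=509: ✗
game_id=510: ✓ → 1
game_id=511: ✓ → 1
game_id=512: ✗
game_id=513: ✓ → 1
neutral_count = COUNT(1, 1, 1, 1, 1, 1, 1) = 7

away_pts_avg=110.75, neutral_count=7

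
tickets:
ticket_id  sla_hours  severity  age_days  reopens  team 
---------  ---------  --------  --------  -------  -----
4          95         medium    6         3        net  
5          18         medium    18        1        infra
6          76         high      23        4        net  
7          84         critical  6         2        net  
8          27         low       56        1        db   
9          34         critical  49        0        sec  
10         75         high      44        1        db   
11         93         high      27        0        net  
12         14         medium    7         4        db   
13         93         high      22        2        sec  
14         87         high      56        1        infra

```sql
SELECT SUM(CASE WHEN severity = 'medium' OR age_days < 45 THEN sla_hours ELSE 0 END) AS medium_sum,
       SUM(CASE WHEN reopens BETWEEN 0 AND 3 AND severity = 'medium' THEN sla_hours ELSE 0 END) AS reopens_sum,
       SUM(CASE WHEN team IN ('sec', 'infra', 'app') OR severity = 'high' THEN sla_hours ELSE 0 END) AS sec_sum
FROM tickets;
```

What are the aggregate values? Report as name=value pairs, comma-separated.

medium_sum=548, reopens_sum=113, sec_sum=476

[medium_sum: severity = 'medium' OR age_days < 45]
ticket_id=4: ✓ → 95
ticket_id=5: ✓ → 18
ticket_id=6: ✓ → 76
ticket_id=7: ✓ → 84
ticket_id=8: ✗
ticket_id=9: ✗
ticket_id=10: ✓ → 75
ticket_id=11: ✓ → 93
ticket_id=12: ✓ → 14
ticket_id=13: ✓ → 93
ticket_id=14: ✗
medium_sum = 95 + 18 + 76 + 84 + 75 + 93 + 14 + 93 = 548
—
[reopens_sum: reopens BETWEEN 0 AND 3 AND severity = 'medium']
ticket_id=4: ✓ → 95
ticket_id=5: ✓ → 18
ticket_id=6: ✗
ticket_id=7: ✗
ticket_id=8: ✗
ticket_id=9: ✗
ticket_id=10: ✗
ticket_id=11: ✗
ticket_id=12: ✗
ticket_id=13: ✗
ticket_id=14: ✗
reopens_sum = 95 + 18 = 113
—
[sec_sum: team IN ('sec', 'infra', 'app') OR severity = 'high']
ticket_id=4: ✗
ticket_id=5: ✓ → 18
ticket_id=6: ✓ → 76
ticket_id=7: ✗
ticket_id=8: ✗
ticket_id=9: ✓ → 34
ticket_id=10: ✓ → 75
ticket_id=11: ✓ → 93
ticket_id=12: ✗
ticket_id=13: ✓ → 93
ticket_id=14: ✓ → 87
sec_sum = 18 + 76 + 34 + 75 + 93 + 93 + 87 = 476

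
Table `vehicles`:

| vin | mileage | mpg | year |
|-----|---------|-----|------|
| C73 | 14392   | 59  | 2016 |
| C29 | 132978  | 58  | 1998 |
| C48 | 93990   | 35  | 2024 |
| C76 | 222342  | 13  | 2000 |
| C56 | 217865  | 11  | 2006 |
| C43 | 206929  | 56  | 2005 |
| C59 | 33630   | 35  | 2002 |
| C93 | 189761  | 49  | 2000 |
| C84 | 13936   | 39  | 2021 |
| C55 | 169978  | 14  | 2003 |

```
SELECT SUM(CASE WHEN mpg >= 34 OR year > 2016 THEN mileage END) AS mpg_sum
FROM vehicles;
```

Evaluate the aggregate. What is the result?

vin=C73: ✓ → 14392
vin=C29: ✓ → 132978
vin=C48: ✓ → 93990
vin=C76: ✗
vin=C56: ✗
vin=C43: ✓ → 206929
vin=C59: ✓ → 33630
vin=C93: ✓ → 189761
vin=C84: ✓ → 13936
vin=C55: ✗
mpg_sum = 14392 + 132978 + 93990 + 206929 + 33630 + 189761 + 13936 = 685616

685616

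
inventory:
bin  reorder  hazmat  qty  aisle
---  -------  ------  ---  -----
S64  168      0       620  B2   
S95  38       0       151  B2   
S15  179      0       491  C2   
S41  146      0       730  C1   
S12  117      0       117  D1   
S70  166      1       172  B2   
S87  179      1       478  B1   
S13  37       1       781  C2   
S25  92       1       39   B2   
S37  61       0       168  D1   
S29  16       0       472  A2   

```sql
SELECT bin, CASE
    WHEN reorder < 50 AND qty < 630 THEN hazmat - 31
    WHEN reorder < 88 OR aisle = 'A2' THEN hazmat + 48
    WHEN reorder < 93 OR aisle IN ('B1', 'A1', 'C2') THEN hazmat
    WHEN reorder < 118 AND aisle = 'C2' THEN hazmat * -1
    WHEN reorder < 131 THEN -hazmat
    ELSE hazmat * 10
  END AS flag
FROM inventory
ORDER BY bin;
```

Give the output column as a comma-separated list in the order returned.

0, 49, 0, 1, -31, 48, 0, 0, 10, 1, -31

bin=S12: reorder < 131 → 0
bin=S13: reorder < 88 OR aisle = 'A2' → 49
bin=S15: reorder < 93 OR aisle IN ('B1', 'A1', 'C2') → 0
bin=S25: reorder < 93 OR aisle IN ('B1', 'A1', 'C2') → 1
bin=S29: reorder < 50 AND qty < 630 → -31
bin=S37: reorder < 88 OR aisle = 'A2' → 48
bin=S41: ELSE → 0
bin=S64: ELSE → 0
bin=S70: ELSE → 10
bin=S87: reorder < 93 OR aisle IN ('B1', 'A1', 'C2') → 1
bin=S95: reorder < 50 AND qty < 630 → -31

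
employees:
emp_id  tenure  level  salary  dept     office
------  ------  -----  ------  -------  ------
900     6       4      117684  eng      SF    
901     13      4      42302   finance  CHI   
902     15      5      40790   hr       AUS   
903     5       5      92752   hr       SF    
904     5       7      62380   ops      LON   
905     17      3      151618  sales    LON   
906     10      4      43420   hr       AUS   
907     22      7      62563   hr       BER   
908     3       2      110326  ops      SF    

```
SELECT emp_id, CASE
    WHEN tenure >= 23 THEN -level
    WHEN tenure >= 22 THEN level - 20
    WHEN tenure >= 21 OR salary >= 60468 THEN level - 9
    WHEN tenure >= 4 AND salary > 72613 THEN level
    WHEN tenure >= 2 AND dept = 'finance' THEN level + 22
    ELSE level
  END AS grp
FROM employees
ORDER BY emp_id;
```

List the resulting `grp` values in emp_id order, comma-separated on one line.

-5, 26, 5, -4, -2, -6, 4, -13, -7

emp_id=900: tenure >= 21 OR salary >= 60468 → -5
emp_id=901: tenure >= 2 AND dept = 'finance' → 26
emp_id=902: ELSE → 5
emp_id=903: tenure >= 21 OR salary >= 60468 → -4
emp_id=904: tenure >= 21 OR salary >= 60468 → -2
emp_id=905: tenure >= 21 OR salary >= 60468 → -6
emp_id=906: ELSE → 4
emp_id=907: tenure >= 22 → -13
emp_id=908: tenure >= 21 OR salary >= 60468 → -7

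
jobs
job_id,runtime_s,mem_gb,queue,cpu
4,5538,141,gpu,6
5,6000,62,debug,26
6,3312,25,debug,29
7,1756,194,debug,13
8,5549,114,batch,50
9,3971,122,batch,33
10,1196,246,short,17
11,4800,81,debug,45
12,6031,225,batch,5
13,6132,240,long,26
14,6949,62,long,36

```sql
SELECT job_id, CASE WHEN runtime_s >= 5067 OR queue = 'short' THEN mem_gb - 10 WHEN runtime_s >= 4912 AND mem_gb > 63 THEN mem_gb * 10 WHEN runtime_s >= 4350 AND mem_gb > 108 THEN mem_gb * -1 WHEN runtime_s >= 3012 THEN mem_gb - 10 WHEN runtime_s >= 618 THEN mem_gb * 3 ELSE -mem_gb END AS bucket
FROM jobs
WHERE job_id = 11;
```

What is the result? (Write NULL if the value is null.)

71

job_id = 11: runtime_s=4800, mem_gb=81, queue=debug, cpu=45.
runtime_s >= 5067 OR queue = 'short' → false
runtime_s >= 4912 AND mem_gb > 63 → false
runtime_s >= 4350 AND mem_gb > 108 → false
runtime_s >= 3012 → true → 71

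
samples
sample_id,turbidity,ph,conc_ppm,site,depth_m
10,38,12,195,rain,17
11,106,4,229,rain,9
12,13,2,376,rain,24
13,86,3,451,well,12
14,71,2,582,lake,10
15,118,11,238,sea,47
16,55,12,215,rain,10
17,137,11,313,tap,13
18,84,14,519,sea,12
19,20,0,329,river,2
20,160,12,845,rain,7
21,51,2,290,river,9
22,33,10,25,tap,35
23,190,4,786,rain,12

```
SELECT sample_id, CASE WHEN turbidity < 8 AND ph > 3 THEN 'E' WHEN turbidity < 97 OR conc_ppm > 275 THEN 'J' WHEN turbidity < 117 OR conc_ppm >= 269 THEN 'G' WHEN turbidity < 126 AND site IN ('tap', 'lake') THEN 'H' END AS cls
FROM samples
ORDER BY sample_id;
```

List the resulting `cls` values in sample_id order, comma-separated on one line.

J, G, J, J, J, NULL, J, J, J, J, J, J, J, J

sample_id=10: turbidity < 97 OR conc_ppm > 275 → J
sample_id=11: turbidity < 117 OR conc_ppm >= 269 → G
sample_id=12: turbidity < 97 OR conc_ppm > 275 → J
sample_id=13: turbidity < 97 OR conc_ppm > 275 → J
sample_id=14: turbidity < 97 OR conc_ppm > 275 → J
sample_id=15: (no match → NULL) → NULL
sample_id=16: turbidity < 97 OR conc_ppm > 275 → J
sample_id=17: turbidity < 97 OR conc_ppm > 275 → J
sample_id=18: turbidity < 97 OR conc_ppm > 275 → J
sample_id=19: turbidity < 97 OR conc_ppm > 275 → J
sample_id=20: turbidity < 97 OR conc_ppm > 275 → J
sample_id=21: turbidity < 97 OR conc_ppm > 275 → J
sample_id=22: turbidity < 97 OR conc_ppm > 275 → J
sample_id=23: turbidity < 97 OR conc_ppm > 275 → J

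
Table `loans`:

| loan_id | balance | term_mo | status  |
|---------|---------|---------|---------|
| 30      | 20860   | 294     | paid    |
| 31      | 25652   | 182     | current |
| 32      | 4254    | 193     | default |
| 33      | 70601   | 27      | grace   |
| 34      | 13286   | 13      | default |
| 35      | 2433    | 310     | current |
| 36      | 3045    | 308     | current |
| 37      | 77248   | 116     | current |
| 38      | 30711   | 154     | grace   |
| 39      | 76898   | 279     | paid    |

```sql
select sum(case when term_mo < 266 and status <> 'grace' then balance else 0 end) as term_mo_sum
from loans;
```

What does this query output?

120440

loan_id=30: ✗
loan_id=31: ✓ → 25652
loan_id=32: ✓ → 4254
loan_id=33: ✗
loan_id=34: ✓ → 13286
loan_id=35: ✗
loan_id=36: ✗
loan_id=37: ✓ → 77248
loan_id=38: ✗
loan_id=39: ✗
term_mo_sum = 25652 + 4254 + 13286 + 77248 = 120440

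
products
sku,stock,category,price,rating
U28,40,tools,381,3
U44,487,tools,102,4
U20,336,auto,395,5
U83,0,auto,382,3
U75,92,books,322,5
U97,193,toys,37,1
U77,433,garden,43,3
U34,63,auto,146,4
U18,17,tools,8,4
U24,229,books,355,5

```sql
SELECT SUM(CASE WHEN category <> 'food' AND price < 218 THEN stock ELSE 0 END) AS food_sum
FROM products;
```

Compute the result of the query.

sku=U28: ✗
sku=U44: ✓ → 487
sku=U20: ✗
sku=U83: ✗
sku=U75: ✗
sku=U97: ✓ → 193
sku=U77: ✓ → 433
sku=U34: ✓ → 63
sku=U18: ✓ → 17
sku=U24: ✗
food_sum = 487 + 193 + 433 + 63 + 17 = 1193

1193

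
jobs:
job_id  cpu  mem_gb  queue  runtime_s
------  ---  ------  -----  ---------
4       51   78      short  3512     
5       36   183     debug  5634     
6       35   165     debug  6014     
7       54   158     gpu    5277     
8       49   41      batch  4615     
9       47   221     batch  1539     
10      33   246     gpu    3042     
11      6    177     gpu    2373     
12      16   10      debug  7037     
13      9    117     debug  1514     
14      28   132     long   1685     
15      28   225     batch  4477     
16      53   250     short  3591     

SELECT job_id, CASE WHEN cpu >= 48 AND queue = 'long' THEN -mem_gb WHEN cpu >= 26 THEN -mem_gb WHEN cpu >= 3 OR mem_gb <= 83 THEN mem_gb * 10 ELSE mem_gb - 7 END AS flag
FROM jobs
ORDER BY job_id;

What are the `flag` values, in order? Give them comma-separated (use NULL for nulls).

job_id=4: cpu >= 26 → -78
job_id=5: cpu >= 26 → -183
job_id=6: cpu >= 26 → -165
job_id=7: cpu >= 26 → -158
job_id=8: cpu >= 26 → -41
job_id=9: cpu >= 26 → -221
job_id=10: cpu >= 26 → -246
job_id=11: cpu >= 3 OR mem_gb <= 83 → 1770
job_id=12: cpu >= 3 OR mem_gb <= 83 → 100
job_id=13: cpu >= 3 OR mem_gb <= 83 → 1170
job_id=14: cpu >= 26 → -132
job_id=15: cpu >= 26 → -225
job_id=16: cpu >= 26 → -250

-78, -183, -165, -158, -41, -221, -246, 1770, 100, 1170, -132, -225, -250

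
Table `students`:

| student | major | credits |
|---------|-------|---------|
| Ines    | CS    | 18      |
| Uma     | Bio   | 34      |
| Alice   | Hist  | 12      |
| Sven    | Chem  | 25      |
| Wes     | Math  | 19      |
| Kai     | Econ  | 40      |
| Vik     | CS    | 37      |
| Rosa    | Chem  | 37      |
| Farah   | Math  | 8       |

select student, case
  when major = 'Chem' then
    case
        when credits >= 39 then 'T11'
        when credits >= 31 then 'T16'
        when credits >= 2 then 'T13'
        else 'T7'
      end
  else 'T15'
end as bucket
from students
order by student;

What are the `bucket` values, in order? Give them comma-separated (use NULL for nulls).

student=Alice: major='Hist' → outer ELSE → T15
student=Farah: major='Math' → outer ELSE → T15
student=Ines: major='CS' → outer ELSE → T15
student=Kai: major='Econ' → outer ELSE → T15
student=Rosa: major='Chem' → inner[credits >= 31] → T16
student=Sven: major='Chem' → inner[credits >= 2] → T13
student=Uma: major='Bio' → outer ELSE → T15
student=Vik: major='CS' → outer ELSE → T15
student=Wes: major='Math' → outer ELSE → T15

T15, T15, T15, T15, T16, T13, T15, T15, T15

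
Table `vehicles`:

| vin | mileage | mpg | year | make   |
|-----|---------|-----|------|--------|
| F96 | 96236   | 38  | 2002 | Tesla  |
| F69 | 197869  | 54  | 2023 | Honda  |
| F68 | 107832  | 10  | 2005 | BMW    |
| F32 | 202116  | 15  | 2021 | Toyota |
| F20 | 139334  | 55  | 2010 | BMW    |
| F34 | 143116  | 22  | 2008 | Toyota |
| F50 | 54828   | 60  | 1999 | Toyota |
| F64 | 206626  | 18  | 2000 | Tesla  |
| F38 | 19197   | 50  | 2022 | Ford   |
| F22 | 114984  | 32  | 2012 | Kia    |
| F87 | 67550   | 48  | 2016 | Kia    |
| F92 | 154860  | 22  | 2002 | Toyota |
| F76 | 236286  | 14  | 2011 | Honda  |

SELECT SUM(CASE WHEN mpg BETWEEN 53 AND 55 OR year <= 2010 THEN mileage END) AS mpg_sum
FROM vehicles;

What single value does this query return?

1100701

vin=F96: ✓ → 96236
vin=F69: ✓ → 197869
vin=F68: ✓ → 107832
vin=F32: ✗
vin=F20: ✓ → 139334
vin=F34: ✓ → 143116
vin=F50: ✓ → 54828
vin=F64: ✓ → 206626
vin=F38: ✗
vin=F22: ✗
vin=F87: ✗
vin=F92: ✓ → 154860
vin=F76: ✗
mpg_sum = 96236 + 197869 + 107832 + 139334 + 143116 + 54828 + 206626 + 154860 = 1100701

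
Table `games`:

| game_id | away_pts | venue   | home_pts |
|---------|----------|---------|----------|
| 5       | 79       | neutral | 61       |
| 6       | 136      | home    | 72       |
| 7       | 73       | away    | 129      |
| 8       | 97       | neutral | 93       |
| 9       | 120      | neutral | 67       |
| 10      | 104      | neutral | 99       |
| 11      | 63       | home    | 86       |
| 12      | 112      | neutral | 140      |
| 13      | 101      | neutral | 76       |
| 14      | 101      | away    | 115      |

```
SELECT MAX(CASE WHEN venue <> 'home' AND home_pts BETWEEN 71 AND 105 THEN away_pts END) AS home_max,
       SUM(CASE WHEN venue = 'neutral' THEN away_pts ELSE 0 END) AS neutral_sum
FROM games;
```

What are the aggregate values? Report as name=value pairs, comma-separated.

home_max=104, neutral_sum=613

[home_max: venue <> 'home' AND home_pts BETWEEN 71 AND 105]
game_id=5: ✗
game_id=6: ✗
game_id=7: ✗
game_id=8: ✓ → 97
game_id=9: ✗
game_id=10: ✓ → 104
game_id=11: ✗
game_id=12: ✗
game_id=13: ✓ → 101
game_id=14: ✗
home_max = MAX(97, 104, 101) = 104
—
[neutral_sum: venue = 'neutral']
game_id=5: ✓ → 79
game_id=6: ✗
game_id=7: ✗
game_id=8: ✓ → 97
game_id=9: ✓ → 120
game_id=10: ✓ → 104
game_id=11: ✗
game_id=12: ✓ → 112
game_id=13: ✓ → 101
game_id=14: ✗
neutral_sum = 79 + 97 + 120 + 104 + 112 + 101 = 613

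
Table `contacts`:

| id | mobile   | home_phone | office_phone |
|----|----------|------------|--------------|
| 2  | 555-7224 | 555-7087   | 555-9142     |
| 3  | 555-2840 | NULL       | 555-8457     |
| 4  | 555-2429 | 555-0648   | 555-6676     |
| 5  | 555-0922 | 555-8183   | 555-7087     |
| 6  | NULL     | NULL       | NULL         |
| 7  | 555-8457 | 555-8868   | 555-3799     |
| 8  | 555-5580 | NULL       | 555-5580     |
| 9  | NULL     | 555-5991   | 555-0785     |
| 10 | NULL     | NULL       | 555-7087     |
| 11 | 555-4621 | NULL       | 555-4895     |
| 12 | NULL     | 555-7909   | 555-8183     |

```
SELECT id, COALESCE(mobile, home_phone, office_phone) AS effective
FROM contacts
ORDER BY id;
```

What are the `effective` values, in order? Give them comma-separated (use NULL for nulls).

id=2: mobile=555-7224 → 555-7224
id=3: mobile=555-2840 → 555-2840
id=4: mobile=555-2429 → 555-2429
id=5: mobile=555-0922 → 555-0922
id=6: mobile=NULL, home_phone=NULL, office_phone=NULL (all NULL) → NULL
id=7: mobile=555-8457 → 555-8457
id=8: mobile=555-5580 → 555-5580
id=9: mobile=NULL, home_phone=555-5991 → 555-5991
id=10: mobile=NULL, home_phone=NULL, office_phone=555-7087 → 555-7087
id=11: mobile=555-4621 → 555-4621
id=12: mobile=NULL, home_phone=555-7909 → 555-7909

555-7224, 555-2840, 555-2429, 555-0922, NULL, 555-8457, 555-5580, 555-5991, 555-7087, 555-4621, 555-7909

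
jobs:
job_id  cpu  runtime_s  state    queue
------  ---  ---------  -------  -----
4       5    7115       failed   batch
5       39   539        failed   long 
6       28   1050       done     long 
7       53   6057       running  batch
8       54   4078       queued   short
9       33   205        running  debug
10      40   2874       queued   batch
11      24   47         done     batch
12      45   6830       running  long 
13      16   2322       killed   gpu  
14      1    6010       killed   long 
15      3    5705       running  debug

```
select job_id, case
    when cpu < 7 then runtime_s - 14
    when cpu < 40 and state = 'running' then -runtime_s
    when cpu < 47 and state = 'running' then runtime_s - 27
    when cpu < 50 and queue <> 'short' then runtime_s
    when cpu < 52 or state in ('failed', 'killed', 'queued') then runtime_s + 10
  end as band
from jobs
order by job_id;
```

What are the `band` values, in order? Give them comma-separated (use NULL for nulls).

job_id=4: cpu < 7 → 7101
job_id=5: cpu < 50 and queue <> 'short' → 539
job_id=6: cpu < 50 and queue <> 'short' → 1050
job_id=7: (no match → NULL) → NULL
job_id=8: cpu < 52 or state in ('failed', 'killed', 'queued') → 4088
job_id=9: cpu < 40 and state = 'running' → -205
job_id=10: cpu < 50 and queue <> 'short' → 2874
job_id=11: cpu < 50 and queue <> 'short' → 47
job_id=12: cpu < 47 and state = 'running' → 6803
job_id=13: cpu < 50 and queue <> 'short' → 2322
job_id=14: cpu < 7 → 5996
job_id=15: cpu < 7 → 5691

7101, 539, 1050, NULL, 4088, -205, 2874, 47, 6803, 2322, 5996, 5691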